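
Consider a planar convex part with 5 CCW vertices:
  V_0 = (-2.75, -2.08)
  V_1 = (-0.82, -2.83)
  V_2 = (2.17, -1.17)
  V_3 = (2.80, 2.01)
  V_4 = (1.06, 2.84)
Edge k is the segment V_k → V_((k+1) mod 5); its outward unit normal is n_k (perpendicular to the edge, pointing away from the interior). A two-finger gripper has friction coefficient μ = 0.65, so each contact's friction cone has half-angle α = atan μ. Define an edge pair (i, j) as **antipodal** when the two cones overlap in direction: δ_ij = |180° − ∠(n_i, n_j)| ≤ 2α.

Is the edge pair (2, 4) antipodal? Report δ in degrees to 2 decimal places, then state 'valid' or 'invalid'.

α = atan 0.65 = 33.02°;  2α = 66.05°
edge 2: e_2 = (+0.63, +3.18);  n_2 = (+0.9809, -0.1943)
edge 4: e_4 = (-3.81, -4.92);  n_4 = (-0.7906, +0.6123)
∠(n_2, n_4) = 153.45°
δ = |180° − 153.45°| = 26.55°
26.55° ≤ 2α = 66.05°  →  valid

δ = 26.55°, valid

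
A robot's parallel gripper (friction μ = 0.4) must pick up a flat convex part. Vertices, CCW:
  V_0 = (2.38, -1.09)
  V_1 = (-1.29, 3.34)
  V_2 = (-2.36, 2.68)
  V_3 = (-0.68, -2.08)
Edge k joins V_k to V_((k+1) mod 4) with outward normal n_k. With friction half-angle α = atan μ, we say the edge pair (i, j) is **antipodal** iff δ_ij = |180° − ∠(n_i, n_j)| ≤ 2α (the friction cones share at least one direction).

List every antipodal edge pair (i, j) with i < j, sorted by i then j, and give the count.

α = atan 0.4 = 21.80°;  2α = 43.60°
n_0 = (+0.7701, +0.6380)
n_1 = (-0.5250, +0.8511)
n_2 = (-0.9430, -0.3328)
n_3 = (+0.3078, -0.9514)
  (0,1): δ = 97.97°  ·
  (0,2): δ = 20.20°  ✓
  (0,3): δ = 68.29°  ·
  (1,2): δ = 102.23°  ·
  (1,3): δ = 13.74°  ✓
  (2,3): δ = 91.51°  ·
antipodal pairs: 2

count = 2; pairs: (0,2), (1,3)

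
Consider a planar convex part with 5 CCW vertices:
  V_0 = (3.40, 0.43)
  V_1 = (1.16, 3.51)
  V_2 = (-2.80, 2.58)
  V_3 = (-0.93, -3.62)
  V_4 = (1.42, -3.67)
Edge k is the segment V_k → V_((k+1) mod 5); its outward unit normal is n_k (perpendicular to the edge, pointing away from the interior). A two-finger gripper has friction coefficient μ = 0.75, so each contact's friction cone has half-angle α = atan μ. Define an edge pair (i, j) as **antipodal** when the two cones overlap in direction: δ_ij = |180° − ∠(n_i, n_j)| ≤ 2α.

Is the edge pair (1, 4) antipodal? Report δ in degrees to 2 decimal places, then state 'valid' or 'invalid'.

α = atan 0.75 = 36.87°;  2α = 73.74°
edge 1: e_1 = (-3.96, -0.93);  n_1 = (-0.2286, +0.9735)
edge 4: e_4 = (+1.98, +4.10);  n_4 = (+0.9005, -0.4349)
∠(n_1, n_4) = 128.99°
δ = |180° − 128.99°| = 51.01°
51.01° ≤ 2α = 73.74°  →  valid

δ = 51.01°, valid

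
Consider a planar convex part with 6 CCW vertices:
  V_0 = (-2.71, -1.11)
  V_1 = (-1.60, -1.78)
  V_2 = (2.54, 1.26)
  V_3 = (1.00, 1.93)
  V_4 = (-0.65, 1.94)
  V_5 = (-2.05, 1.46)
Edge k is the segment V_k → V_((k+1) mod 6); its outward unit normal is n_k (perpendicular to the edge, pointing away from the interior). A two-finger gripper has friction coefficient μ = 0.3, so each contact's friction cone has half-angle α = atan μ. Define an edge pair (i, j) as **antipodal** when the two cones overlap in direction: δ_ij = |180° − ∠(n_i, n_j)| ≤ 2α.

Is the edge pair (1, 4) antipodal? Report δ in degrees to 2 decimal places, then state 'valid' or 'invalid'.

α = atan 0.3 = 16.70°;  2α = 33.40°
edge 1: e_1 = (+4.14, +3.04);  n_1 = (+0.5919, -0.8060)
edge 4: e_4 = (-1.40, -0.48);  n_4 = (-0.3243, +0.9459)
∠(n_1, n_4) = 162.63°
δ = |180° − 162.63°| = 17.37°
17.37° ≤ 2α = 33.40°  →  valid

δ = 17.37°, valid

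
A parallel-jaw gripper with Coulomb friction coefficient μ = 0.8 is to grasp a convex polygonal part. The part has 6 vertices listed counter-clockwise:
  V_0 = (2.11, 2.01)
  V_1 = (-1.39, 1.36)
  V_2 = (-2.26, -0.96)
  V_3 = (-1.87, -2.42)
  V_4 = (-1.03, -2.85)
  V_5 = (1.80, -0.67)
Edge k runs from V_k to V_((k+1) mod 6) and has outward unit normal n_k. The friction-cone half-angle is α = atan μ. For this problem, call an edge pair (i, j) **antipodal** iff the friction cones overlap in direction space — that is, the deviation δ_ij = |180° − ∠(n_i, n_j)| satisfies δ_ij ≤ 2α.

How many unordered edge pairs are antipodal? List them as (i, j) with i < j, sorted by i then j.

count = 8; pairs: (0,3), (0,4), (0,5), (1,4), (1,5), (2,4), (2,5), (3,5)

α = atan 0.8 = 38.66°;  2α = 77.32°
n_0 = (-0.1826, +0.9832)
n_1 = (-0.9363, +0.3511)
n_2 = (-0.9661, -0.2581)
n_3 = (-0.4557, -0.8901)
n_4 = (+0.6103, -0.7922)
n_5 = (+0.9934, -0.1149)
  (0,1): δ = 121.08°  ·
  (0,2): δ = 85.56°  ·
  (0,3): δ = 37.63°  ✓
  (0,4): δ = 27.09°  ✓
  (0,5): δ = 72.88°  ✓
  (1,2): δ = 144.49°  ·
  (1,3): δ = 96.55°  ·
  (1,4): δ = 31.84°  ✓
  (1,5): δ = 13.96°  ✓
  (2,3): δ = 132.06°  ·
  (2,4): δ = 67.35°  ✓
  (2,5): δ = 21.55°  ✓
  (3,4): δ = 115.28°  ·
  (3,5): δ = 69.49°  ✓
  (4,5): δ = 134.21°  ·
antipodal pairs: 8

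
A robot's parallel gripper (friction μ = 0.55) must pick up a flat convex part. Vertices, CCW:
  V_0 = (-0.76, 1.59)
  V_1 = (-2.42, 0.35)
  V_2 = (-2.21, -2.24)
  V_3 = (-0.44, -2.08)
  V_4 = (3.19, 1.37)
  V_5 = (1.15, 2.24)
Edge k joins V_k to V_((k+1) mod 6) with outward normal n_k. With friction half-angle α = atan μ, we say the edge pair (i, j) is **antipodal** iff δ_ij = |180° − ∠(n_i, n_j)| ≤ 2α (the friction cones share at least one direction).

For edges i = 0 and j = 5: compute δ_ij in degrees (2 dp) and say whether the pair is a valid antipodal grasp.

α = atan 0.55 = 28.81°;  2α = 57.62°
edge 0: e_0 = (-1.66, -1.24);  n_0 = (-0.5985, +0.8012)
edge 5: e_5 = (-1.91, -0.65);  n_5 = (-0.3222, +0.9467)
∠(n_0, n_5) = 17.97°
δ = |180° − 17.97°| = 162.03°
162.03° > 2α = 57.62°  →  invalid

δ = 162.03°, invalid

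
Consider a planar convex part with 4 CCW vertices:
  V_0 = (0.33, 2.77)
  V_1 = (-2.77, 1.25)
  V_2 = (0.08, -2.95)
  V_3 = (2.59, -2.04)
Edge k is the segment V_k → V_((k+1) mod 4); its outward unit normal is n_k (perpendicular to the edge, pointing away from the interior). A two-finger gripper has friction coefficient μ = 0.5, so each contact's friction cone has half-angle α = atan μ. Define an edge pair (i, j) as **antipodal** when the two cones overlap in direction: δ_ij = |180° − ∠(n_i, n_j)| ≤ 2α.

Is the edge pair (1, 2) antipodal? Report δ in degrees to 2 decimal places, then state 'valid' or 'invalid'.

α = atan 0.5 = 26.57°;  2α = 53.13°
edge 1: e_1 = (+2.85, -4.20);  n_1 = (-0.8275, -0.5615)
edge 2: e_2 = (+2.51, +0.91);  n_2 = (+0.3408, -0.9401)
∠(n_1, n_2) = 75.77°
δ = |180° − 75.77°| = 104.23°
104.23° > 2α = 53.13°  →  invalid

δ = 104.23°, invalid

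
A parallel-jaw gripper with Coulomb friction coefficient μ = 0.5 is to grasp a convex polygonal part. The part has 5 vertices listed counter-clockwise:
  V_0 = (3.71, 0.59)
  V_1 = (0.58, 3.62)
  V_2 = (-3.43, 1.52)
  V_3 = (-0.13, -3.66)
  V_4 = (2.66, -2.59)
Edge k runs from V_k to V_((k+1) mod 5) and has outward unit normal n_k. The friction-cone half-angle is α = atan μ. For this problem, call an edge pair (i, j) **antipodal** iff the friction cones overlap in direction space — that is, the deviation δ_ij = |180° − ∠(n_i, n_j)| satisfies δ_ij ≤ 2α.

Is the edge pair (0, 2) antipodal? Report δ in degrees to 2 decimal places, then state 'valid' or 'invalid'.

δ = 13.43°, valid

α = atan 0.5 = 26.57°;  2α = 53.13°
edge 0: e_0 = (-3.13, +3.03);  n_0 = (+0.6955, +0.7185)
edge 2: e_2 = (+3.30, -5.18);  n_2 = (-0.8434, -0.5373)
∠(n_0, n_2) = 166.57°
δ = |180° − 166.57°| = 13.43°
13.43° ≤ 2α = 53.13°  →  valid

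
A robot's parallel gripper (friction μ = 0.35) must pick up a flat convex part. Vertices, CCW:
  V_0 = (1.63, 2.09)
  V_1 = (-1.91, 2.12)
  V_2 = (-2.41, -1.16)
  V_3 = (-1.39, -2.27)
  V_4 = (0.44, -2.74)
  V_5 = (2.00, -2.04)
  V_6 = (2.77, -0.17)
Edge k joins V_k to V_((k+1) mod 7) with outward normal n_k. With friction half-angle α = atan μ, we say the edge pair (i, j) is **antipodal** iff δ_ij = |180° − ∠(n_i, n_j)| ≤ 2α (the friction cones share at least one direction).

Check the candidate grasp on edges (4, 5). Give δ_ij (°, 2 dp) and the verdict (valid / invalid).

α = atan 0.35 = 19.29°;  2α = 38.58°
edge 4: e_4 = (+1.56, +0.70);  n_4 = (+0.4094, -0.9124)
edge 5: e_5 = (+0.77, +1.87);  n_5 = (+0.9247, -0.3807)
∠(n_4, n_5) = 43.45°
δ = |180° − 43.45°| = 136.55°
136.55° > 2α = 38.58°  →  invalid

δ = 136.55°, invalid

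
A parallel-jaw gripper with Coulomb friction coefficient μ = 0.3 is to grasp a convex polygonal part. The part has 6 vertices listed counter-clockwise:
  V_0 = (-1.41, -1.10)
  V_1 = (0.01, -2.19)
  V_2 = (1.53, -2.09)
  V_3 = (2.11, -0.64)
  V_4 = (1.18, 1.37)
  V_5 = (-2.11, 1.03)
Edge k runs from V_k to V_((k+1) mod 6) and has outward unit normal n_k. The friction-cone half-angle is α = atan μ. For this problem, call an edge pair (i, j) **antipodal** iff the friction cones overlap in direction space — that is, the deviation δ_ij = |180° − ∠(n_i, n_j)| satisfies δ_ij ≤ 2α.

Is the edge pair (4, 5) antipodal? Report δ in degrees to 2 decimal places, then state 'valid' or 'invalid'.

δ = 77.71°, invalid

α = atan 0.3 = 16.70°;  2α = 33.40°
edge 4: e_4 = (-3.29, -0.34);  n_4 = (-0.1028, +0.9947)
edge 5: e_5 = (+0.70, -2.13);  n_5 = (-0.9500, -0.3122)
∠(n_4, n_5) = 102.29°
δ = |180° − 102.29°| = 77.71°
77.71° > 2α = 33.40°  →  invalid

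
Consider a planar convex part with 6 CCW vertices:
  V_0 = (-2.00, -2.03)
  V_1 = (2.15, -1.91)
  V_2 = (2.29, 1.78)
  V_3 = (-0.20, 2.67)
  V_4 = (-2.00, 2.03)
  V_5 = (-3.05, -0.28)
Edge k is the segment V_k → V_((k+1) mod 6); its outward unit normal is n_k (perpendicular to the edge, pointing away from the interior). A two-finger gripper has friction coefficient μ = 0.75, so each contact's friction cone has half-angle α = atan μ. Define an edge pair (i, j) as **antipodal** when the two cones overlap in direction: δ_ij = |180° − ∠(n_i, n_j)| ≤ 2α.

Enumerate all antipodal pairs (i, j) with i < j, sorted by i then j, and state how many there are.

count = 7; pairs: (0,2), (0,3), (0,4), (1,3), (1,4), (1,5), (2,5)

α = atan 0.75 = 36.87°;  2α = 73.74°
n_0 = (+0.0289, -0.9996)
n_1 = (+0.9993, -0.0379)
n_2 = (+0.3366, +0.9417)
n_3 = (-0.3350, +0.9422)
n_4 = (-0.9104, +0.4138)
n_5 = (-0.8575, -0.5145)
  (0,1): δ = 93.83°  ·
  (0,2): δ = 21.32°  ✓
  (0,3): δ = 17.92°  ✓
  (0,4): δ = 63.90°  ✓
  (0,5): δ = 119.31°  ·
  (1,2): δ = 107.50°  ·
  (1,3): δ = 68.25°  ✓
  (1,4): δ = 22.27°  ✓
  (1,5): δ = 33.14°  ✓
  (2,3): δ = 140.76°  ·
  (2,4): δ = 94.78°  ·
  (2,5): δ = 39.37°  ✓
  (3,4): δ = 134.02°  ·
  (3,5): δ = 78.61°  ·
  (4,5): δ = 124.59°  ·
antipodal pairs: 7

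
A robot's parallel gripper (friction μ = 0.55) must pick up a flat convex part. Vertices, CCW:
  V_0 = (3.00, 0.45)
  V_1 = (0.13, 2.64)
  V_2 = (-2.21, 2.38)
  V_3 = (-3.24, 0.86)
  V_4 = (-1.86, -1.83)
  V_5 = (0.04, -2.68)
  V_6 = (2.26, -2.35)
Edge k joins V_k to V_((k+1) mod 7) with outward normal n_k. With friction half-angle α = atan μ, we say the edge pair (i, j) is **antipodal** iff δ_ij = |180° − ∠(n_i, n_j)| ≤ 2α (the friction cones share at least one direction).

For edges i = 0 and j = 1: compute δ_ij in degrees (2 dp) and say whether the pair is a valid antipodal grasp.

δ = 136.31°, invalid

α = atan 0.55 = 28.81°;  2α = 57.62°
edge 0: e_0 = (-2.87, +2.19);  n_0 = (+0.6066, +0.7950)
edge 1: e_1 = (-2.34, -0.26);  n_1 = (-0.1104, +0.9939)
∠(n_0, n_1) = 43.69°
δ = |180° − 43.69°| = 136.31°
136.31° > 2α = 57.62°  →  invalid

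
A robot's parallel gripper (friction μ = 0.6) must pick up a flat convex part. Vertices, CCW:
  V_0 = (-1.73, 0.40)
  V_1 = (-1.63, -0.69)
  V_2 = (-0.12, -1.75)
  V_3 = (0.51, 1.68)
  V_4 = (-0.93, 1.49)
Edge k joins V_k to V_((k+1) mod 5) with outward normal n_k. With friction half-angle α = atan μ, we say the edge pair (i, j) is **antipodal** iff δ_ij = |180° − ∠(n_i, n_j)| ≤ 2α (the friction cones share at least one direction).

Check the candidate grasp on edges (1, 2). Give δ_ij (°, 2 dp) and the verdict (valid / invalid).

α = atan 0.6 = 30.96°;  2α = 61.93°
edge 1: e_1 = (+1.51, -1.06);  n_1 = (-0.5746, -0.8185)
edge 2: e_2 = (+0.63, +3.43);  n_2 = (+0.9835, -0.1807)
∠(n_1, n_2) = 114.66°
δ = |180° − 114.66°| = 65.34°
65.34° > 2α = 61.93°  →  invalid

δ = 65.34°, invalid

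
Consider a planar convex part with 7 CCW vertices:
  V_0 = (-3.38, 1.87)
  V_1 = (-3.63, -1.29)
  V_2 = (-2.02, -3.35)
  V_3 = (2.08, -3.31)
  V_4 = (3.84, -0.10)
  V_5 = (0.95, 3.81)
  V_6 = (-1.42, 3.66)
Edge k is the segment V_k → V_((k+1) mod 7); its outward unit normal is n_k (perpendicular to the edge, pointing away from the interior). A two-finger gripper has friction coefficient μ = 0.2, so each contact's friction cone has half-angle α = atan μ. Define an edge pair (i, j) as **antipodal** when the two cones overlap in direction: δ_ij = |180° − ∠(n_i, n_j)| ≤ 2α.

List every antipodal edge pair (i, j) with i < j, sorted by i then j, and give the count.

count = 3; pairs: (1,4), (2,5), (3,6)

α = atan 0.2 = 11.31°;  2α = 22.62°
n_0 = (-0.9969, +0.0789)
n_1 = (-0.7879, -0.6158)
n_2 = (+0.0098, -1.0000)
n_3 = (+0.8768, -0.4808)
n_4 = (+0.8042, +0.5944)
n_5 = (-0.0632, +0.9980)
n_6 = (-0.6744, +0.7384)
  (0,1): δ = 137.47°  ·
  (0,2): δ = 84.92°  ·
  (0,3): δ = 24.21°  ·
  (0,4): δ = 40.99°  ·
  (0,5): δ = 98.14°  ·
  (0,6): δ = 136.93°  ·
  (1,2): δ = 127.45°  ·
  (1,3): δ = 66.74°  ·
  (1,4): δ = 1.54°  ✓
  (1,5): δ = 55.61°  ·
  (1,6): δ = 94.39°  ·
  (2,3): δ = 119.29°  ·
  (2,4): δ = 54.09°  ·
  (2,5): δ = 3.06°  ✓
  (2,6): δ = 41.85°  ·
  (3,4): δ = 114.80°  ·
  (3,5): δ = 57.64°  ·
  (3,6): δ = 18.86°  ✓
  (4,5): δ = 122.85°  ·
  (4,6): δ = 84.06°  ·
  (5,6): δ = 141.22°  ·
antipodal pairs: 3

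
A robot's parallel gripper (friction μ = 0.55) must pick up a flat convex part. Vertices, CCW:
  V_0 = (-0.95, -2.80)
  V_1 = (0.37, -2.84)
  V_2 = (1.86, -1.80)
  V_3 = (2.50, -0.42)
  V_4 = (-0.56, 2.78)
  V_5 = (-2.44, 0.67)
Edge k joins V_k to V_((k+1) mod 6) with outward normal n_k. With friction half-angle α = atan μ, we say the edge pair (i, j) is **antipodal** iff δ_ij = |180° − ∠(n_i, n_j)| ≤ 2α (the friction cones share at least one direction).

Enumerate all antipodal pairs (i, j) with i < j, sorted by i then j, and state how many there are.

count = 6; pairs: (0,3), (0,4), (1,4), (2,4), (2,5), (3,5)

α = atan 0.55 = 28.81°;  2α = 57.62°
n_0 = (-0.0303, -0.9995)
n_1 = (+0.5724, -0.8200)
n_2 = (+0.9072, -0.4207)
n_3 = (+0.7227, +0.6911)
n_4 = (-0.7466, +0.6652)
n_5 = (-0.9189, -0.3946)
  (0,1): δ = 143.35°  ·
  (0,2): δ = 113.14°  ·
  (0,3): δ = 44.55°  ✓
  (0,4): δ = 50.03°  ✓
  (0,5): δ = 114.97°  ·
  (1,2): δ = 149.79°  ·
  (1,3): δ = 81.20°  ·
  (1,4): δ = 13.38°  ✓
  (1,5): δ = 78.32°  ·
  (2,3): δ = 111.40°  ·
  (2,4): δ = 16.82°  ✓
  (2,5): δ = 48.12°  ✓
  (3,4): δ = 85.42°  ·
  (3,5): δ = 20.48°  ✓
  (4,5): δ = 115.06°  ·
antipodal pairs: 6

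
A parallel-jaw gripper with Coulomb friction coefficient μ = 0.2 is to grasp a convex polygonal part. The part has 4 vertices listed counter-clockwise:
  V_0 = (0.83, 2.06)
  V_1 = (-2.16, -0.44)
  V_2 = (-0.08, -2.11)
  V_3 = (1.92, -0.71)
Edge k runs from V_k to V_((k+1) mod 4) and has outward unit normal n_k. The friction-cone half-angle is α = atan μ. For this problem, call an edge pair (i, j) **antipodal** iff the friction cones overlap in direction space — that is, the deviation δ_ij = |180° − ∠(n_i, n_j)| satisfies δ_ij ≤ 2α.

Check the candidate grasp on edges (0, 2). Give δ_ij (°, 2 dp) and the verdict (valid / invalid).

δ = 4.91°, valid

α = atan 0.2 = 11.31°;  2α = 22.62°
edge 0: e_0 = (-2.99, -2.50);  n_0 = (-0.6414, +0.7672)
edge 2: e_2 = (+2.00, +1.40);  n_2 = (+0.5735, -0.8192)
∠(n_0, n_2) = 175.09°
δ = |180° − 175.09°| = 4.91°
4.91° ≤ 2α = 22.62°  →  valid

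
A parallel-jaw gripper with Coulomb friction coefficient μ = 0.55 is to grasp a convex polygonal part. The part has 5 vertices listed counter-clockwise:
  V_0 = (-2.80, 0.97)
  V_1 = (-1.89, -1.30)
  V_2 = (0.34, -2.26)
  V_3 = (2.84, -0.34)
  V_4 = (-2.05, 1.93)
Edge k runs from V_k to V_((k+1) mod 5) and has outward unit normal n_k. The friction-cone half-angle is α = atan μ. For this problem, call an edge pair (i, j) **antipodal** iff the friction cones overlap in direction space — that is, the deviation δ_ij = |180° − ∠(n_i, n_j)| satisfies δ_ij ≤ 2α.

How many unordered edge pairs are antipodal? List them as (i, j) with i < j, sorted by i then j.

count = 3; pairs: (0,3), (1,3), (2,4)

α = atan 0.55 = 28.81°;  2α = 57.62°
n_0 = (-0.9282, -0.3721)
n_1 = (-0.3954, -0.9185)
n_2 = (+0.6091, -0.7931)
n_3 = (+0.4211, +0.9070)
n_4 = (-0.7880, +0.6156)
  (0,1): δ = 135.14°  ·
  (0,2): δ = 74.32°  ·
  (0,3): δ = 43.25°  ✓
  (0,4): δ = 120.16°  ·
  (1,2): δ = 119.18°  ·
  (1,3): δ = 1.61°  ✓
  (1,4): δ = 75.29°  ·
  (2,3): δ = 62.43°  ·
  (2,4): δ = 14.48°  ✓
  (3,4): δ = 103.10°  ·
antipodal pairs: 3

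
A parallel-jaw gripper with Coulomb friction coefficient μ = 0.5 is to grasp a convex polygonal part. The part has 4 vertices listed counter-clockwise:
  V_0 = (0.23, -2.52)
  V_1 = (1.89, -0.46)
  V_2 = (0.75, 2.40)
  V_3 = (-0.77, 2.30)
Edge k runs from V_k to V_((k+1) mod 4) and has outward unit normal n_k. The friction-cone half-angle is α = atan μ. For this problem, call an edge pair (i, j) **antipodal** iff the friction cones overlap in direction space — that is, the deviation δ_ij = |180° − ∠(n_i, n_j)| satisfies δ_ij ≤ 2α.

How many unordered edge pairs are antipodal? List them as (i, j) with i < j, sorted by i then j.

count = 3; pairs: (0,2), (0,3), (1,3)

α = atan 0.5 = 26.57°;  2α = 53.13°
n_0 = (+0.7787, -0.6275)
n_1 = (+0.9289, +0.3703)
n_2 = (-0.0656, +0.9978)
n_3 = (-0.9791, -0.2031)
  (0,1): δ = 119.40°  ·
  (0,2): δ = 47.37°  ✓
  (0,3): δ = 50.58°  ✓
  (1,2): δ = 107.97°  ·
  (1,3): δ = 10.01°  ✓
  (2,3): δ = 82.04°  ·
antipodal pairs: 3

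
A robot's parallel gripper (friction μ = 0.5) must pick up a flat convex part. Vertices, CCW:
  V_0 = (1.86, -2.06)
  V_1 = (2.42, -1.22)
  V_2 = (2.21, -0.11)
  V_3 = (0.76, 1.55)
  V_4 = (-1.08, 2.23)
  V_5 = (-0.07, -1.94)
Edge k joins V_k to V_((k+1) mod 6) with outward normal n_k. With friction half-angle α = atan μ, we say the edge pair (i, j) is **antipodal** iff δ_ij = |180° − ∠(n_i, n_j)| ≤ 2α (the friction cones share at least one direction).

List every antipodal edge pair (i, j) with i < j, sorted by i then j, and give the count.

α = atan 0.5 = 26.57°;  2α = 53.13°
n_0 = (+0.8321, -0.5547)
n_1 = (+0.9826, +0.1859)
n_2 = (+0.7531, +0.6579)
n_3 = (+0.3467, +0.9380)
n_4 = (-0.9719, -0.2354)
n_5 = (-0.0621, -0.9981)
  (0,1): δ = 135.60°  ·
  (0,2): δ = 105.17°  ·
  (0,3): δ = 76.59°  ·
  (0,4): δ = 47.31°  ✓
  (0,5): δ = 120.13°  ·
  (1,2): δ = 149.58°  ·
  (1,3): δ = 121.00°  ·
  (1,4): δ = 2.90°  ✓
  (1,5): δ = 75.73°  ·
  (2,3): δ = 151.42°  ·
  (2,4): δ = 27.52°  ✓
  (2,5): δ = 45.31°  ✓
  (3,4): δ = 56.10°  ·
  (3,5): δ = 16.72°  ✓
  (4,5): δ = 107.17°  ·
antipodal pairs: 5

count = 5; pairs: (0,4), (1,4), (2,4), (2,5), (3,5)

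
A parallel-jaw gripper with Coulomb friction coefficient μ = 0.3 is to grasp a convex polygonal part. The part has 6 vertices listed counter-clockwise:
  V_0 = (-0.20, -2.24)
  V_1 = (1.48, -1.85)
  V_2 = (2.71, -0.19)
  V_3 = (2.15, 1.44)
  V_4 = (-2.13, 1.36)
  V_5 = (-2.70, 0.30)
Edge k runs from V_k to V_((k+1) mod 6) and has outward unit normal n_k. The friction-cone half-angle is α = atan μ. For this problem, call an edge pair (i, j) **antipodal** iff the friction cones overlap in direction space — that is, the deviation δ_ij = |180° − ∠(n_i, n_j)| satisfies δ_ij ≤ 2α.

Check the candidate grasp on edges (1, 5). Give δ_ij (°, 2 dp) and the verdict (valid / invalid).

α = atan 0.3 = 16.70°;  2α = 33.40°
edge 1: e_1 = (+1.23, +1.66);  n_1 = (+0.8035, -0.5953)
edge 5: e_5 = (+2.50, -2.54);  n_5 = (-0.7127, -0.7015)
∠(n_1, n_5) = 98.92°
δ = |180° − 98.92°| = 81.08°
81.08° > 2α = 33.40°  →  invalid

δ = 81.08°, invalid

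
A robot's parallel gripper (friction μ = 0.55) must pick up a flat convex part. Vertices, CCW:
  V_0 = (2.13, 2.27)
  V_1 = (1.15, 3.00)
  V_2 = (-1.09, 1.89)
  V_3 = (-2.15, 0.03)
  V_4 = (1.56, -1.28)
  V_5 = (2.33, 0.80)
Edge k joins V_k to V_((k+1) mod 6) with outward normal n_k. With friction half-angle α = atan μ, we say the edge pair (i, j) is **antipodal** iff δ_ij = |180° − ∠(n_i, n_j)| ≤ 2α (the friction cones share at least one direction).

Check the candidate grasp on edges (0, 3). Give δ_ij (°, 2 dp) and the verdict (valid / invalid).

α = atan 0.55 = 28.81°;  2α = 57.62°
edge 0: e_0 = (-0.98, +0.73);  n_0 = (+0.5974, +0.8020)
edge 3: e_3 = (+3.71, -1.31);  n_3 = (-0.3330, -0.9429)
∠(n_0, n_3) = 162.77°
δ = |180° − 162.77°| = 17.23°
17.23° ≤ 2α = 57.62°  →  valid

δ = 17.23°, valid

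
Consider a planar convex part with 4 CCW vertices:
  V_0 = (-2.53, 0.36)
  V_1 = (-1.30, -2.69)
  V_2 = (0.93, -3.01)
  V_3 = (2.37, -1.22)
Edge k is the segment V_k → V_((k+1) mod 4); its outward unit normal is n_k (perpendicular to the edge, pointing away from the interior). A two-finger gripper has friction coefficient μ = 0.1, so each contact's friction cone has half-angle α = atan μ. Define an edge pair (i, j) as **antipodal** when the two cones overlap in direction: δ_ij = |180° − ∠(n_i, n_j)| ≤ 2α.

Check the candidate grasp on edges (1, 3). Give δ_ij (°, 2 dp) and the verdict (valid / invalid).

α = atan 0.1 = 5.71°;  2α = 11.42°
edge 1: e_1 = (+2.23, -0.32);  n_1 = (-0.1420, -0.9899)
edge 3: e_3 = (-4.90, +1.58);  n_3 = (+0.3069, +0.9517)
∠(n_1, n_3) = 170.29°
δ = |180° − 170.29°| = 9.71°
9.71° ≤ 2α = 11.42°  →  valid

δ = 9.71°, valid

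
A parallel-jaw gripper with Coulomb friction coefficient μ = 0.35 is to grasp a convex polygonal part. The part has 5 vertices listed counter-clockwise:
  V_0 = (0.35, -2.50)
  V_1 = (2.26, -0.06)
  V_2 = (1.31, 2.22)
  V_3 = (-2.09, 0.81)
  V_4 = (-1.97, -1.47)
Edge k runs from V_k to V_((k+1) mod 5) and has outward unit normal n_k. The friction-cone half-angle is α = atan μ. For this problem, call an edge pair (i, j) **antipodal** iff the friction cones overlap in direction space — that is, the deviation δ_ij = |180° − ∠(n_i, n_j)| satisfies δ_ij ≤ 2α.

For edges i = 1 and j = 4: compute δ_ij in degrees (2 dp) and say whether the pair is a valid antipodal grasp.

α = atan 0.35 = 19.29°;  2α = 38.58°
edge 1: e_1 = (-0.95, +2.28);  n_1 = (+0.9231, +0.3846)
edge 4: e_4 = (+2.32, -1.03);  n_4 = (-0.4058, -0.9140)
∠(n_1, n_4) = 136.56°
δ = |180° − 136.56°| = 43.44°
43.44° > 2α = 38.58°  →  invalid

δ = 43.44°, invalid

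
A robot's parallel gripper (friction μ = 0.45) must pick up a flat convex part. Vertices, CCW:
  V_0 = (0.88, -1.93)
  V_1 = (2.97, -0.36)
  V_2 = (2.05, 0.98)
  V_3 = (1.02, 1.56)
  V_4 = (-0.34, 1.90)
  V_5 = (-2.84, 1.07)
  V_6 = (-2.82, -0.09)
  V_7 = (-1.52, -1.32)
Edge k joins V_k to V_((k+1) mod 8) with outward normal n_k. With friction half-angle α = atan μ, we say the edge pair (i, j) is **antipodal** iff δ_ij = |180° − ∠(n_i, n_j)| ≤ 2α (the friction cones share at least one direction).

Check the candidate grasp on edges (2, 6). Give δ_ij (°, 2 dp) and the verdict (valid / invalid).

α = atan 0.45 = 24.23°;  2α = 48.46°
edge 2: e_2 = (-1.03, +0.58);  n_2 = (+0.4907, +0.8713)
edge 6: e_6 = (+1.30, -1.23);  n_6 = (-0.6873, -0.7264)
∠(n_2, n_6) = 165.97°
δ = |180° − 165.97°| = 14.03°
14.03° ≤ 2α = 48.46°  →  valid

δ = 14.03°, valid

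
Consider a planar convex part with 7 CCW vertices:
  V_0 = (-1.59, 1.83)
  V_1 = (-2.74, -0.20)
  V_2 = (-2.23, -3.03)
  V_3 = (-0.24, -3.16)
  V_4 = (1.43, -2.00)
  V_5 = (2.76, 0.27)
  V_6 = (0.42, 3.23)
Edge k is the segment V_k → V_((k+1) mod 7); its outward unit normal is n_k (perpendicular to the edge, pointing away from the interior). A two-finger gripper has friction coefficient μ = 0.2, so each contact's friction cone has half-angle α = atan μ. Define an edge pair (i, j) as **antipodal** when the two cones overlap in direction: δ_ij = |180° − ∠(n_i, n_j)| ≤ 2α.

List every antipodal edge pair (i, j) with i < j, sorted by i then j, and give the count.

α = atan 0.2 = 11.31°;  2α = 22.62°
n_0 = (-0.8701, +0.4929)
n_1 = (-0.9841, -0.1774)
n_2 = (-0.0652, -0.9979)
n_3 = (+0.5705, -0.8213)
n_4 = (+0.8628, -0.5055)
n_5 = (+0.7845, +0.6202)
n_6 = (-0.5715, +0.8206)
  (0,1): δ = 140.25°  ·
  (0,2): δ = 64.21°  ·
  (0,3): δ = 25.68°  ·
  (0,4): δ = 0.83°  ✓
  (0,5): δ = 67.86°  ·
  (0,6): δ = 154.39°  ·
  (1,2): δ = 103.95°  ·
  (1,3): δ = 65.43°  ·
  (1,4): δ = 40.58°  ·
  (1,5): δ = 28.11°  ·
  (1,6): δ = 114.64°  ·
  (2,3): δ = 141.48°  ·
  (2,4): δ = 116.63°  ·
  (2,5): δ = 47.93°  ·
  (2,6): δ = 38.60°  ·
  (3,4): δ = 155.15°  ·
  (3,5): δ = 86.46°  ·
  (3,6): δ = 0.07°  ✓
  (4,5): δ = 111.31°  ·
  (4,6): δ = 24.78°  ·
  (5,6): δ = 93.47°  ·
antipodal pairs: 2

count = 2; pairs: (0,4), (3,6)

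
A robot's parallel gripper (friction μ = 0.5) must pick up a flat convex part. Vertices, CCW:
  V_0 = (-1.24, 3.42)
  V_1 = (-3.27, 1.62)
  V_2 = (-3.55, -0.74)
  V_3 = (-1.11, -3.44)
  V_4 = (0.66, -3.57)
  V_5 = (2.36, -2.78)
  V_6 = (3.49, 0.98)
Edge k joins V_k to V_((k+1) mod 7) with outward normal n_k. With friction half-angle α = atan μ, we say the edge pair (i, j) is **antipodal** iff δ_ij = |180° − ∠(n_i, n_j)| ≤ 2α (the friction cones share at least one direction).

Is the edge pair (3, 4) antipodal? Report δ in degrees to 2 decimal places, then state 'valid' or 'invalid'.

α = atan 0.5 = 26.57°;  2α = 53.13°
edge 3: e_3 = (+1.77, -0.13);  n_3 = (-0.0732, -0.9973)
edge 4: e_4 = (+1.70, +0.79);  n_4 = (+0.4214, -0.9069)
∠(n_3, n_4) = 29.13°
δ = |180° − 29.13°| = 150.87°
150.87° > 2α = 53.13°  →  invalid

δ = 150.87°, invalid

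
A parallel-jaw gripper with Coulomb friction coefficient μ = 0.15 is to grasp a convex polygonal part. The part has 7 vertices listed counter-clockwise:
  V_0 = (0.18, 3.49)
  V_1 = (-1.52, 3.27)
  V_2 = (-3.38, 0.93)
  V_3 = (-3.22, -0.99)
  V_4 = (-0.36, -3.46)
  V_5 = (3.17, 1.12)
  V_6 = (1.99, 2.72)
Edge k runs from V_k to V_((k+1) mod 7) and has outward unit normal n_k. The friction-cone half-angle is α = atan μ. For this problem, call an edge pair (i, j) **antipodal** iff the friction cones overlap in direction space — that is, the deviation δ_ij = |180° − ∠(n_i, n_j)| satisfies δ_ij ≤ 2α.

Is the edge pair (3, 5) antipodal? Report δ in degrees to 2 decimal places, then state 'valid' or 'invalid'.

δ = 12.78°, valid

α = atan 0.15 = 8.53°;  2α = 17.06°
edge 3: e_3 = (+2.86, -2.47);  n_3 = (-0.6536, -0.7568)
edge 5: e_5 = (-1.18, +1.60);  n_5 = (+0.8048, +0.5935)
∠(n_3, n_5) = 167.22°
δ = |180° − 167.22°| = 12.78°
12.78° ≤ 2α = 17.06°  →  valid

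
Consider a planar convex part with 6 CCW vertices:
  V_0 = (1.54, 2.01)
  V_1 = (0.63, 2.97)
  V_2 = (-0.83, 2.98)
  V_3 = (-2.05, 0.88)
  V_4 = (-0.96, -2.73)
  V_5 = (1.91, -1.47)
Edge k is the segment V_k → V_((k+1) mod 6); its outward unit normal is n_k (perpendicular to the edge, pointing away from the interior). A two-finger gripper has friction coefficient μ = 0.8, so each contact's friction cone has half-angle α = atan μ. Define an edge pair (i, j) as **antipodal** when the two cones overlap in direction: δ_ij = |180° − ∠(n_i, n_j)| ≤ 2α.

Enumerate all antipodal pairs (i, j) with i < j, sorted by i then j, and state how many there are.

α = atan 0.8 = 38.66°;  2α = 77.32°
n_0 = (+0.7258, +0.6880)
n_1 = (+0.0068, +1.0000)
n_2 = (-0.8647, +0.5023)
n_3 = (-0.9573, -0.2891)
n_4 = (+0.4020, -0.9156)
n_5 = (+0.9944, +0.1057)
  (0,1): δ = 133.86°  ·
  (0,2): δ = 73.62°  ✓
  (0,3): δ = 26.67°  ✓
  (0,4): δ = 70.23°  ✓
  (0,5): δ = 142.60°  ·
  (1,2): δ = 119.76°  ·
  (1,3): δ = 72.81°  ✓
  (1,4): δ = 24.10°  ✓
  (1,5): δ = 96.46°  ·
  (2,3): δ = 133.04°  ·
  (2,4): δ = 36.14°  ✓
  (2,5): δ = 36.22°  ✓
  (3,4): δ = 83.10°  ·
  (3,5): δ = 10.73°  ✓
  (4,5): δ = 107.63°  ·
antipodal pairs: 8

count = 8; pairs: (0,2), (0,3), (0,4), (1,3), (1,4), (2,4), (2,5), (3,5)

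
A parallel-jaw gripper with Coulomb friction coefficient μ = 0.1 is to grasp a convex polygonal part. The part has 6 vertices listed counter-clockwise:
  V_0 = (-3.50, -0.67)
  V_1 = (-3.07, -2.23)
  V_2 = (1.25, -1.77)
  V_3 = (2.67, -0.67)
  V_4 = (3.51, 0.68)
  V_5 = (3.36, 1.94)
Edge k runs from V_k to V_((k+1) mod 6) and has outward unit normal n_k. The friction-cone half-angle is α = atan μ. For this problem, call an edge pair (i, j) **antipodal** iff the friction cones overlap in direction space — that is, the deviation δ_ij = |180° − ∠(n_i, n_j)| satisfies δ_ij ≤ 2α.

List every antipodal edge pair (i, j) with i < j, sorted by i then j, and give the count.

count = 1; pairs: (0,4)

α = atan 0.1 = 5.71°;  2α = 11.42°
n_0 = (-0.9640, -0.2657)
n_1 = (+0.1059, -0.9944)
n_2 = (+0.6124, -0.7905)
n_3 = (+0.8491, -0.5283)
n_4 = (+0.9930, +0.1182)
n_5 = (-0.3556, +0.9346)
  (0,1): δ = 99.33°  ·
  (0,2): δ = 67.65°  ·
  (0,3): δ = 47.30°  ·
  (0,4): δ = 8.62°  ✓
  (0,5): δ = 95.42°  ·
  (1,2): δ = 148.31°  ·
  (1,3): δ = 127.97°  ·
  (1,4): δ = 89.29°  ·
  (1,5): δ = 14.75°  ·
  (2,3): δ = 159.65°  ·
  (2,4): δ = 120.97°  ·
  (2,5): δ = 16.93°  ·
  (3,4): δ = 141.32°  ·
  (3,5): δ = 37.28°  ·
  (4,5): δ = 75.96°  ·
antipodal pairs: 1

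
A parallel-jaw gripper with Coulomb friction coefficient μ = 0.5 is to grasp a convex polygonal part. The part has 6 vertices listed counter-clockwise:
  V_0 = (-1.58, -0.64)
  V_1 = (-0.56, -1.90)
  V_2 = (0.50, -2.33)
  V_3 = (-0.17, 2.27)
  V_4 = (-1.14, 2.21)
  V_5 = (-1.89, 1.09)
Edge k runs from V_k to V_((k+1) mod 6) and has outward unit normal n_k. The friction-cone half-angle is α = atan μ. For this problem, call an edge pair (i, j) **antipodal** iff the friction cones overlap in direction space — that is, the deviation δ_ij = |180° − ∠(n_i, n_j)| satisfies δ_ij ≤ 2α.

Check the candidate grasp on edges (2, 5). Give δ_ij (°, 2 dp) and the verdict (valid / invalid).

α = atan 0.5 = 26.57°;  2α = 53.13°
edge 2: e_2 = (-0.67, +4.60);  n_2 = (+0.9896, +0.1441)
edge 5: e_5 = (+0.31, -1.73);  n_5 = (-0.9843, -0.1764)
∠(n_2, n_5) = 178.13°
δ = |180° − 178.13°| = 1.87°
1.87° ≤ 2α = 53.13°  →  valid

δ = 1.87°, valid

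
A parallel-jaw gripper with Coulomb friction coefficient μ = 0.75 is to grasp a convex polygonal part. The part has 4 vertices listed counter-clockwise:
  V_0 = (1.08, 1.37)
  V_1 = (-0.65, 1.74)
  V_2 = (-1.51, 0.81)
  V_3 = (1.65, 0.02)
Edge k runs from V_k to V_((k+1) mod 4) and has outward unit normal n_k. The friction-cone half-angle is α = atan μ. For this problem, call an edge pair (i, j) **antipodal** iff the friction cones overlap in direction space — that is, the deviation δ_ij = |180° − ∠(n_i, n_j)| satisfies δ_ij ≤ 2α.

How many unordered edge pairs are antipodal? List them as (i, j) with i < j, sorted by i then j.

α = atan 0.75 = 36.87°;  2α = 73.74°
n_0 = (+0.2091, +0.9779)
n_1 = (-0.7342, +0.6789)
n_2 = (-0.2425, -0.9701)
n_3 = (+0.9212, +0.3890)
  (0,1): δ = 120.69°  ·
  (0,2): δ = 1.96°  ✓
  (0,3): δ = 124.96°  ·
  (1,2): δ = 61.28°  ✓
  (1,3): δ = 65.65°  ✓
  (2,3): δ = 53.07°  ✓
antipodal pairs: 4

count = 4; pairs: (0,2), (1,2), (1,3), (2,3)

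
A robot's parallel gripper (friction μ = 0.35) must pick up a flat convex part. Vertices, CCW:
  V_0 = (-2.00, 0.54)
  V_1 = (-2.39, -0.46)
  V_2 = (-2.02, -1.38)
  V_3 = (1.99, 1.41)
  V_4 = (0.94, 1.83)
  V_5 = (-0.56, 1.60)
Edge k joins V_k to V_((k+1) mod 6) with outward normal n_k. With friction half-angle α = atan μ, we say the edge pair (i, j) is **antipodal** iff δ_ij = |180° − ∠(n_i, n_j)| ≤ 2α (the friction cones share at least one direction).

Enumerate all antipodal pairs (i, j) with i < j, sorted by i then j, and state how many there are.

count = 3; pairs: (0,2), (2,4), (2,5)

α = atan 0.35 = 19.29°;  2α = 38.58°
n_0 = (-0.9317, +0.3633)
n_1 = (-0.9278, -0.3731)
n_2 = (+0.5711, -0.8209)
n_3 = (+0.3714, +0.9285)
n_4 = (-0.1516, +0.9884)
n_5 = (-0.5928, +0.8053)
  (0,1): δ = 136.79°  ·
  (0,2): δ = 33.87°  ✓
  (0,3): δ = 89.50°  ·
  (0,4): δ = 120.02°  ·
  (0,5): δ = 147.66°  ·
  (1,2): δ = 77.08°  ·
  (1,3): δ = 46.29°  ·
  (1,4): δ = 76.81°  ·
  (1,5): δ = 104.45°  ·
  (2,3): δ = 56.63°  ·
  (2,4): δ = 26.11°  ✓
  (2,5): δ = 1.53°  ✓
  (3,4): δ = 149.48°  ·
  (3,5): δ = 121.84°  ·
  (4,5): δ = 152.36°  ·
antipodal pairs: 3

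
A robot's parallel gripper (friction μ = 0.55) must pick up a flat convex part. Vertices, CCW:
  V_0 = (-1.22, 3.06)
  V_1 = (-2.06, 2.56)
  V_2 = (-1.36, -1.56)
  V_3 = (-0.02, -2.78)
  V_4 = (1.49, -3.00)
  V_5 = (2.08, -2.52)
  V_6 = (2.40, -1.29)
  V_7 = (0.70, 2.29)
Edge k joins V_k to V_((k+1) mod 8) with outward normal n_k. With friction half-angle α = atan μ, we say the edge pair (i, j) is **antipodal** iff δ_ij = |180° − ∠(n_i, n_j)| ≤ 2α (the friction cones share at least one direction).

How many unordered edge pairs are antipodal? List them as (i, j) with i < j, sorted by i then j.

count = 9; pairs: (0,3), (0,4), (0,5), (1,5), (1,6), (2,6), (2,7), (3,6), (3,7)

α = atan 0.55 = 28.81°;  2α = 57.62°
n_0 = (-0.5115, +0.8593)
n_1 = (-0.9859, -0.1675)
n_2 = (-0.6732, -0.7394)
n_3 = (-0.1442, -0.9896)
n_4 = (+0.6311, -0.7757)
n_5 = (+0.9678, -0.2518)
n_6 = (+0.9033, +0.4290)
n_7 = (+0.3722, +0.9281)
  (0,1): δ = 111.12°  ·
  (0,2): δ = 73.08°  ·
  (0,3): δ = 39.05°  ✓
  (0,4): δ = 8.37°  ✓
  (0,5): δ = 44.65°  ✓
  (0,6): δ = 84.64°  ·
  (0,7): δ = 127.38°  ·
  (1,2): δ = 141.96°  ·
  (1,3): δ = 107.93°  ·
  (1,4): δ = 60.51°  ·
  (1,5): δ = 24.23°  ✓
  (1,6): δ = 15.76°  ✓
  (1,7): δ = 58.50°  ·
  (2,3): δ = 145.97°  ·
  (2,4): δ = 98.55°  ·
  (2,5): δ = 62.27°  ·
  (2,6): δ = 22.28°  ✓
  (2,7): δ = 20.46°  ✓
  (3,4): δ = 132.58°  ·
  (3,5): δ = 96.29°  ·
  (3,6): δ = 56.31°  ✓
  (3,7): δ = 13.56°  ✓
  (4,5): δ = 143.71°  ·
  (4,6): δ = 103.73°  ·
  (4,7): δ = 60.98°  ·
  (5,6): δ = 140.02°  ·
  (5,7): δ = 97.27°  ·
  (6,7): δ = 137.25°  ·
antipodal pairs: 9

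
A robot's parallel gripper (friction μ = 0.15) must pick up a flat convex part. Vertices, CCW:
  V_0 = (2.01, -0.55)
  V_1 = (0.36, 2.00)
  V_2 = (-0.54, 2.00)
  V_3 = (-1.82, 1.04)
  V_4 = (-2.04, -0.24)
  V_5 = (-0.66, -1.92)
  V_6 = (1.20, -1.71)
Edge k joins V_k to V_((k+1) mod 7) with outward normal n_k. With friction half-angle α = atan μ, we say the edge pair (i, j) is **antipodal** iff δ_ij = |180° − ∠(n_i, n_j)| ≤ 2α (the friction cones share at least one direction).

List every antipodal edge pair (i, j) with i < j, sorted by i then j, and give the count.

count = 2; pairs: (0,4), (1,5)

α = atan 0.15 = 8.53°;  2α = 17.06°
n_0 = (+0.8396, +0.5433)
n_1 = (+0.0000, +1.0000)
n_2 = (-0.6000, +0.8000)
n_3 = (-0.9855, +0.1694)
n_4 = (-0.7727, -0.6347)
n_5 = (+0.1122, -0.9937)
n_6 = (+0.8199, -0.5725)
  (0,1): δ = 122.91°  ·
  (0,2): δ = 86.04°  ·
  (0,3): δ = 42.66°  ·
  (0,4): δ = 6.50°  ✓
  (0,5): δ = 63.54°  ·
  (0,6): δ = 112.17°  ·
  (1,2): δ = 143.13°  ·
  (1,3): δ = 99.75°  ·
  (1,4): δ = 50.60°  ·
  (1,5): δ = 6.44°  ✓
  (1,6): δ = 55.07°  ·
  (2,3): δ = 136.62°  ·
  (2,4): δ = 87.47°  ·
  (2,5): δ = 30.43°  ·
  (2,6): δ = 18.20°  ·
  (3,4): δ = 130.85°  ·
  (3,5): δ = 73.81°  ·
  (3,6): δ = 25.17°  ·
  (4,5): δ = 122.96°  ·
  (4,6): δ = 74.33°  ·
  (5,6): δ = 131.37°  ·
antipodal pairs: 2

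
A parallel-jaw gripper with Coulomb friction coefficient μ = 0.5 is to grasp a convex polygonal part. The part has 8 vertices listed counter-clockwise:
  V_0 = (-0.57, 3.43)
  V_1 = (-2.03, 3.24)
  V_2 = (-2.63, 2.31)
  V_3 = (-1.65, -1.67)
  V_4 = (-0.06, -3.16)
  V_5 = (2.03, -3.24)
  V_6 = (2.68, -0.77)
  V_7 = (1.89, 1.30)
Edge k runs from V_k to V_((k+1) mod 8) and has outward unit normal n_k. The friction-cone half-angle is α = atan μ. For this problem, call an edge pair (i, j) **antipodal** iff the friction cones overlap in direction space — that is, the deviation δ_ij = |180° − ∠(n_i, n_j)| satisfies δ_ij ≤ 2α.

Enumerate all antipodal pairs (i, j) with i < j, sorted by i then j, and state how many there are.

count = 9; pairs: (0,3), (0,4), (1,5), (2,5), (2,6), (2,7), (3,6), (3,7), (4,7)

α = atan 0.5 = 26.57°;  2α = 53.13°
n_0 = (-0.1290, +0.9916)
n_1 = (-0.8403, +0.5421)
n_2 = (-0.9710, -0.2391)
n_3 = (-0.6838, -0.7297)
n_4 = (-0.0382, -0.9993)
n_5 = (+0.9671, -0.2545)
n_6 = (+0.9343, +0.3566)
n_7 = (+0.6546, +0.7560)
  (0,1): δ = 130.24°  ·
  (0,2): δ = 83.58°  ·
  (0,3): δ = 50.56°  ✓
  (0,4): δ = 9.61°  ✓
  (0,5): δ = 67.84°  ·
  (0,6): δ = 103.47°  ·
  (0,7): δ = 131.70°  ·
  (1,2): δ = 133.34°  ·
  (1,3): δ = 100.31°  ·
  (1,4): δ = 59.36°  ·
  (1,5): δ = 18.08°  ✓
  (1,6): δ = 53.72°  ·
  (1,7): δ = 81.94°  ·
  (2,3): δ = 146.97°  ·
  (2,4): δ = 106.02°  ·
  (2,5): δ = 28.58°  ✓
  (2,6): δ = 7.06°  ✓
  (2,7): δ = 35.28°  ✓
  (3,4): δ = 139.05°  ·
  (3,5): δ = 61.60°  ·
  (3,6): δ = 25.97°  ✓
  (3,7): δ = 2.25°  ✓
  (4,5): δ = 102.55°  ·
  (4,6): δ = 66.92°  ·
  (4,7): δ = 38.70°  ✓
  (5,6): δ = 144.37°  ·
  (5,7): δ = 116.14°  ·
  (6,7): δ = 151.78°  ·
antipodal pairs: 9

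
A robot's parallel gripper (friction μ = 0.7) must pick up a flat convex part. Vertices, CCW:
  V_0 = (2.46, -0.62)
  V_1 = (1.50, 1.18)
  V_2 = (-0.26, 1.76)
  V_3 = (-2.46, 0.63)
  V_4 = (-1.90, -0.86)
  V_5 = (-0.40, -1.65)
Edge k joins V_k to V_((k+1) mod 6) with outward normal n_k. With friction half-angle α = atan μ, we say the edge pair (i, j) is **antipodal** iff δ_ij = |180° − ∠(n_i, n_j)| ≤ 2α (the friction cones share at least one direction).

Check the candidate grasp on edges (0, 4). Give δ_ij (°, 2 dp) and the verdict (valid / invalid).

δ = 34.15°, valid

α = atan 0.7 = 34.99°;  2α = 69.98°
edge 0: e_0 = (-0.96, +1.80);  n_0 = (+0.8824, +0.4706)
edge 4: e_4 = (+1.50, -0.79);  n_4 = (-0.4660, -0.8848)
∠(n_0, n_4) = 145.85°
δ = |180° − 145.85°| = 34.15°
34.15° ≤ 2α = 69.98°  →  valid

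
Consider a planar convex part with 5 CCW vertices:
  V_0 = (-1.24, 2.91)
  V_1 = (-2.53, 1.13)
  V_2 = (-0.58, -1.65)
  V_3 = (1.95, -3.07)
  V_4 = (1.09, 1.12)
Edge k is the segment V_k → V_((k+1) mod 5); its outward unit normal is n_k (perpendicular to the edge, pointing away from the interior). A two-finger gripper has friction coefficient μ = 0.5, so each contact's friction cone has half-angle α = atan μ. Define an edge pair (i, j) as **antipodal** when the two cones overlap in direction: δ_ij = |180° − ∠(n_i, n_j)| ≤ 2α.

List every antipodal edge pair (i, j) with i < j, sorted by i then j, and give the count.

α = atan 0.5 = 26.57°;  2α = 53.13°
n_0 = (-0.8097, +0.5868)
n_1 = (-0.8187, -0.5743)
n_2 = (-0.4894, -0.8720)
n_3 = (+0.9796, +0.2011)
n_4 = (+0.6092, +0.7930)
  (0,1): δ = 109.02°  ·
  (0,2): δ = 83.37°  ·
  (0,3): δ = 47.53°  ✓
  (0,4): δ = 88.40°  ·
  (1,2): δ = 154.35°  ·
  (1,3): δ = 23.45°  ✓
  (1,4): δ = 17.42°  ✓
  (2,3): δ = 49.10°  ✓
  (2,4): δ = 8.23°  ✓
  (3,4): δ = 139.13°  ·
antipodal pairs: 5

count = 5; pairs: (0,3), (1,3), (1,4), (2,3), (2,4)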